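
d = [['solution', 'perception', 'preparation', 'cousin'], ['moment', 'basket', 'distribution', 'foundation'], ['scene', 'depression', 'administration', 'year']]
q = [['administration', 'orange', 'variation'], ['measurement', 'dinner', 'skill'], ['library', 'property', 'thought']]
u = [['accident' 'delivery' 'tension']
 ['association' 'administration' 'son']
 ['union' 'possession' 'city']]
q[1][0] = 'measurement'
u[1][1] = 'administration'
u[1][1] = 'administration'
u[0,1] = 'delivery'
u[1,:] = ['association', 'administration', 'son']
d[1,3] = 'foundation'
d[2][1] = 'depression'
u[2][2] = 'city'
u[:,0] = ['accident', 'association', 'union']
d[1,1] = 'basket'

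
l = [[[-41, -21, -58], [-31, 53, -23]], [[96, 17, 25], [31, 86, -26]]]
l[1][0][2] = 25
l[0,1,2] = -23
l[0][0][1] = -21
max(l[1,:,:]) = 96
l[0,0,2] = -58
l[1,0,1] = 17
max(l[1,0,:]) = 96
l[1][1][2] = -26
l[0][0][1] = -21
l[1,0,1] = 17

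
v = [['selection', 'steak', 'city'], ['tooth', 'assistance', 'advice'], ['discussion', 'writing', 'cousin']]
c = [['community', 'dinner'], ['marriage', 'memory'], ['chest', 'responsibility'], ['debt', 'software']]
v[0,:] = ['selection', 'steak', 'city']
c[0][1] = 'dinner'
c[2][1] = 'responsibility'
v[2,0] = 'discussion'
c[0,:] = ['community', 'dinner']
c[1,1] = 'memory'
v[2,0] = 'discussion'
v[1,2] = 'advice'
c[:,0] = ['community', 'marriage', 'chest', 'debt']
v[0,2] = 'city'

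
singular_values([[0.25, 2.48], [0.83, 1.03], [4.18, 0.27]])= [4.34, 2.59]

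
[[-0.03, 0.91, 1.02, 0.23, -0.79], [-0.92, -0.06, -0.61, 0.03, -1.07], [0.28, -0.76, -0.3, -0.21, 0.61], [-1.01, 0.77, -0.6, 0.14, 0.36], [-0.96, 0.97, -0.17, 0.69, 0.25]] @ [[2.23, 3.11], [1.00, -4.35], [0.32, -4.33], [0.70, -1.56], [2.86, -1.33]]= [[-0.93, -7.78], [-5.35, 1.42], [1.37, 4.99], [-0.55, -4.59], [-0.03, -7.88]]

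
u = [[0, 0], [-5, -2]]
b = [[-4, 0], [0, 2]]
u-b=[[4, 0], [-5, -4]]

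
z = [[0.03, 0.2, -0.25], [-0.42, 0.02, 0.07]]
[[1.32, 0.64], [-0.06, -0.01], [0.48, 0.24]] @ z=[[-0.23, 0.28, -0.29], [0.00, -0.01, 0.01], [-0.09, 0.1, -0.10]]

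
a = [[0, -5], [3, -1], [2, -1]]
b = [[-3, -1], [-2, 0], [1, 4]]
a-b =[[3, -4], [5, -1], [1, -5]]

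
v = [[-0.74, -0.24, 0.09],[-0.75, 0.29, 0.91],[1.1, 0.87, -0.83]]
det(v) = 0.59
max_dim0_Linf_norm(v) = 1.1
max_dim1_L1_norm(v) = 2.8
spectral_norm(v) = 1.99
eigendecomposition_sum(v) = [[-0.41,  -0.15,  0.22],[-0.92,  -0.34,  0.5],[1.59,  0.59,  -0.86]] + [[-0.33, -0.0, -0.09], [0.23, 0.0, 0.06], [-0.46, -0.01, -0.12]] + [[0.01, -0.08, -0.05],[-0.06, 0.63, 0.35],[-0.03, 0.28, 0.16]]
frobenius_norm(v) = 2.18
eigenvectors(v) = [[-0.22,  -0.55,  -0.12], [-0.49,  0.37,  0.91], [0.84,  -0.75,  0.41]]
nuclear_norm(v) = 3.16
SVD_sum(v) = [[-0.52, -0.22, 0.39], [-0.75, -0.31, 0.57], [1.19, 0.50, -0.91]] + [[-0.0, -0.15, -0.08], [0.01, 0.6, 0.34], [0.00, 0.31, 0.18]] + [[-0.22, 0.13, -0.22], [-0.00, 0.00, -0.00], [-0.10, 0.06, -0.1]]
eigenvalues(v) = [-1.62, -0.46, 0.79]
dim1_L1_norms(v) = [1.07, 1.95, 2.8]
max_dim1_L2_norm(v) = 1.63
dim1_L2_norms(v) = [0.78, 1.21, 1.63]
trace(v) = -1.28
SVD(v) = [[-0.34, -0.22, -0.91], [-0.5, 0.87, -0.02], [0.79, 0.45, -0.41]] @ diag([1.9923744391730474, 0.7993770186657647, 0.36775056241821963]) @ [[0.75, 0.32, -0.58], [0.01, 0.87, 0.49], [0.66, -0.38, 0.65]]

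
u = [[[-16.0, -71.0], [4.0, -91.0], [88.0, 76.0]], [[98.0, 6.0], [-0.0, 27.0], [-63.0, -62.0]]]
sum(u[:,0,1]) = -65.0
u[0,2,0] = 88.0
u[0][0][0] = -16.0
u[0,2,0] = 88.0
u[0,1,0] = 4.0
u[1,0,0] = 98.0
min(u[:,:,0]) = -63.0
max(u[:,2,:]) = 88.0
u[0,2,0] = 88.0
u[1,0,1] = 6.0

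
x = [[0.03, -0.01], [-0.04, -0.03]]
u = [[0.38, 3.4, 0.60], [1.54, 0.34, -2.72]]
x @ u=[[-0.0, 0.10, 0.05], [-0.06, -0.15, 0.06]]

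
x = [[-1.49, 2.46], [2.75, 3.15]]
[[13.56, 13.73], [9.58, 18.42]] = x@[[-1.67, 0.18],[4.5, 5.69]]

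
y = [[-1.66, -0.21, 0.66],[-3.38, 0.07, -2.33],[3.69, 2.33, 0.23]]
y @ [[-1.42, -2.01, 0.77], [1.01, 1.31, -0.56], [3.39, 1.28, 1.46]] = [[4.38,3.91,-0.20],[-3.03,3.90,-6.04],[-2.11,-4.07,1.87]]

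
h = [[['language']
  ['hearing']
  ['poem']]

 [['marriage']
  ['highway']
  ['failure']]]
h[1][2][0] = 'failure'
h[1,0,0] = 'marriage'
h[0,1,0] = 'hearing'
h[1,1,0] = 'highway'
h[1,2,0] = 'failure'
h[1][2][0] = 'failure'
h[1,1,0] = 'highway'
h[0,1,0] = 'hearing'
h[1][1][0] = 'highway'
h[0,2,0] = 'poem'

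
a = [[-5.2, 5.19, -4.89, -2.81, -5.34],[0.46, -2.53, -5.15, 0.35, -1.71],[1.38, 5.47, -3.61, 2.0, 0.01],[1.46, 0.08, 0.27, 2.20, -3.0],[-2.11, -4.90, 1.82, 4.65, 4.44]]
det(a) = -8953.99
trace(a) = -4.70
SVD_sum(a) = [[-1.7, 6.14, -4.98, -2.95, -5.20], [-0.29, 1.04, -0.84, -0.5, -0.88], [-0.73, 2.63, -2.13, -1.26, -2.22], [-0.10, 0.35, -0.28, -0.17, -0.3], [1.22, -4.40, 3.56, 2.11, 3.72]] + [[-1.09, -1.44, -1.3, 0.37, -0.30], [-2.21, -2.90, -2.64, 0.75, -0.61], [0.83, 1.09, 0.99, -0.28, 0.23], [0.07, 0.10, 0.09, -0.03, 0.02], [-1.55, -2.04, -1.85, 0.52, -0.43]] + [[-1.05, -0.36, 0.98, -1.30, -0.29], [1.21, 0.42, -1.14, 1.50, 0.34], [2.54, 0.88, -2.38, 3.13, 0.71], [0.87, 0.3, -0.81, 1.07, 0.24], [0.41, 0.14, -0.38, 0.5, 0.11]] + [[-1.24, 0.83, 0.09, 0.62, 0.94],[1.59, -1.06, -0.11, -0.8, -1.22],[-1.33, 0.89, 0.09, 0.67, 1.01],[1.12, -0.75, -0.08, -0.57, -0.85],[-2.05, 1.37, 0.15, 1.04, 1.57]] + [[-0.12,0.02,0.32,0.44,-0.49], [0.16,-0.03,-0.42,-0.59,0.65], [0.07,-0.01,-0.18,-0.26,0.29], [-0.50,0.08,1.35,1.89,-2.11], [-0.13,0.02,0.34,0.48,-0.53]]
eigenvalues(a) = [(4.28+4.2j), (4.28-4.2j), (-6.26+0j), (-3.5+5.24j), (-3.5-5.24j)]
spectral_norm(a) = 13.22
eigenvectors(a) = [[-0.35-0.09j, -0.35+0.09j, -0.96+0.00j, -0.15-0.32j, -0.15+0.32j], [-0.13-0.02j, -0.13+0.02j, 0.16+0.00j, -0.03-0.55j, (-0.03+0.55j)], [(-0.13+0.16j), (-0.13-0.16j), (0.1+0j), -0.64+0.00j, (-0.64-0j)], [-0.27+0.50j, -0.27-0.50j, 0.10+0.00j, (0.14+0.05j), (0.14-0.05j)], [0.70+0.00j, 0.70-0.00j, -0.18+0.00j, 0.22-0.31j, (0.22+0.31j)]]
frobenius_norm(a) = 16.99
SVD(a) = [[-0.76, 0.36, -0.33, -0.37, -0.21], [-0.13, 0.73, 0.38, 0.47, 0.28], [-0.33, -0.27, 0.81, -0.39, 0.12], [-0.04, -0.02, 0.27, 0.33, -0.9], [0.54, 0.51, 0.13, -0.61, -0.23]] @ diag([13.215382406435149, 6.309068841902153, 5.97497885402992, 5.084730505125805, 3.534821294487481]) @ [[0.17, -0.61, 0.49, 0.29, 0.52],[-0.48, -0.63, -0.57, 0.16, -0.13],[0.53, 0.18, -0.49, 0.65, 0.15],[0.66, -0.44, -0.05, -0.33, -0.5],[0.16, -0.03, -0.43, -0.59, 0.66]]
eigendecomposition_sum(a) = [[0.11+0.30j, (0.59+0.32j), -0.86-0.05j, (-1.54+1.23j), (-1.41-0.66j)], [(0.05+0.1j), (0.22+0.1j), -0.31+0.00j, (-0.53+0.47j), (-0.52-0.21j)], [(0.18+0.01j), (0.31-0.23j), (-0.23+0.44j), 0.27+1.10j, -0.69+0.58j], [0.49-0.06j, (0.7-0.77j), -0.40+1.27j, (1.26+2.79j), (-1.54+1.87j)], [-0.34-0.50j, (-1.24-0.31j), (1.61-0.31j), 2.28-2.99j, (2.92+0.58j)]] + [[(0.11-0.3j), 0.59-0.32j, (-0.86+0.05j), -1.54-1.23j, -1.41+0.66j], [(0.05-0.1j), (0.22-0.1j), -0.31-0.00j, (-0.53-0.47j), -0.52+0.21j], [0.18-0.01j, 0.31+0.23j, -0.23-0.44j, (0.27-1.1j), -0.69-0.58j], [(0.49+0.06j), 0.70+0.77j, -0.40-1.27j, 1.26-2.79j, -1.54-1.87j], [-0.34+0.50j, (-1.24+0.31j), (1.61+0.31j), (2.28+2.99j), 2.92-0.58j]] + [[-5.23-0.00j,(4.25-0j),(0.15+0j),-0.77-0.00j,(-2.15-0j)], [(0.87+0j),-0.71+0.00j,-0.03-0.00j,(0.13+0j),(0.36+0j)], [(0.52+0j),-0.42+0.00j,(-0.02-0j),0.08+0.00j,(0.21+0j)], [0.54+0.00j,(-0.44+0j),(-0.02-0j),(0.08+0j),0.22+0.00j], [-0.95-0.00j,0.77-0.00j,(0.03+0j),(-0.14-0j),(-0.39-0j)]] + [[-0.10+0.20j, -0.12+1.68j, -1.66-0.20j, (0.52+0.19j), -0.18+0.44j], [-0.25+0.23j, (-1.13+2.32j), -2.25-1.24j, 0.64+0.56j, (-0.52+0.53j)], [0.25+0.31j, (2.64+1.44j), -1.57+2.55j, (0.69-0.71j), 0.58+0.63j], [-0.03-0.08j, (-0.44-0.52j), (0.54-0.42j), -0.20+0.10j, (-0.07-0.18j)], [-0.23+0.02j, (-1.6+0.8j), -0.71-1.63j, (0.11+0.58j), -0.50+0.07j]] + [[-0.10-0.20j,(-0.12-1.68j),-1.66+0.20j,0.52-0.19j,(-0.18-0.44j)], [-0.25-0.23j,-1.13-2.32j,-2.25+1.24j,0.64-0.56j,-0.52-0.53j], [0.25-0.31j,2.64-1.44j,(-1.57-2.55j),0.69+0.71j,0.58-0.63j], [-0.03+0.08j,-0.44+0.52j,(0.54+0.42j),-0.20-0.10j,(-0.07+0.18j)], [-0.23-0.02j,-1.60-0.80j,(-0.71+1.63j),(0.11-0.58j),-0.50-0.07j]]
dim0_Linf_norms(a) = [5.2, 5.47, 5.15, 4.65, 5.34]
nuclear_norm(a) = 34.12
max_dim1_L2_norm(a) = 10.69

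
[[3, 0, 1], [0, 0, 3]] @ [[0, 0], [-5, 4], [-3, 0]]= [[-3, 0], [-9, 0]]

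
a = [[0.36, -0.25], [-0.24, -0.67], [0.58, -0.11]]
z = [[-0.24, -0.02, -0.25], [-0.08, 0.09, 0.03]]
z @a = [[-0.23, 0.10], [-0.03, -0.04]]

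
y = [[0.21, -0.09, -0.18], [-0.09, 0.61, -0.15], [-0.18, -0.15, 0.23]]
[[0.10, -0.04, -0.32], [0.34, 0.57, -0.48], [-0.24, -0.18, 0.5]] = y @ [[0.69, -0.39, -0.62], [0.65, 0.74, -0.55], [-0.07, -0.59, 1.32]]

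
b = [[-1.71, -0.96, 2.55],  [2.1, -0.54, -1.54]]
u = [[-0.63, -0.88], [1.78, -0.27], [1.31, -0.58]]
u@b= [[-0.77,1.08,-0.25], [-3.61,-1.56,4.95], [-3.46,-0.94,4.23]]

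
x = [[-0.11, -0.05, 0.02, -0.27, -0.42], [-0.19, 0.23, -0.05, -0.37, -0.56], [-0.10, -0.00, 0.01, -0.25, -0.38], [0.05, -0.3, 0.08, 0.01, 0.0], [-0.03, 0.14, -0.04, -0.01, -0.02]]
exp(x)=[[0.90, -0.04, 0.02, -0.25, -0.39],  [-0.20, 1.28, -0.06, -0.38, -0.58],  [-0.10, 0.01, 1.01, -0.24, -0.36],  [0.07, -0.34, 0.09, 1.05, 0.06],  [-0.04, 0.16, -0.04, -0.03, 0.95]]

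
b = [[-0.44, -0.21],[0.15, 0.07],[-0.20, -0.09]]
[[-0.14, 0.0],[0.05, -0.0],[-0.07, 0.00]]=b@ [[0.49, -0.14], [-0.36, 0.27]]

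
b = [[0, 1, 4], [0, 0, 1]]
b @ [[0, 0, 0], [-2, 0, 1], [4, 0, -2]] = [[14, 0, -7], [4, 0, -2]]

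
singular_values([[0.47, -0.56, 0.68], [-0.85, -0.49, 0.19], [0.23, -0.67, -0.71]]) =[1.0, 1.0, 1.0]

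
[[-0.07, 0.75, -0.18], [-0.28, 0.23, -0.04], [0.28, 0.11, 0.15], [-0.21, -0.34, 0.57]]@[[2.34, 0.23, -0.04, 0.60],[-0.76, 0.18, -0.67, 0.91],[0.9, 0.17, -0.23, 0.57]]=[[-0.9, 0.09, -0.46, 0.54],[-0.87, -0.03, -0.13, 0.02],[0.71, 0.11, -0.12, 0.35],[0.28, -0.01, 0.11, -0.11]]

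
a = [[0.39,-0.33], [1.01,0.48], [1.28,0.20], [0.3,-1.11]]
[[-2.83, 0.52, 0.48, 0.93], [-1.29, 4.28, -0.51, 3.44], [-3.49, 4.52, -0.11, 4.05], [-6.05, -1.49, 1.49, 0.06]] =a @ [[-3.43, 3.19, 0.12, 3.04], [4.52, 2.2, -1.31, 0.77]]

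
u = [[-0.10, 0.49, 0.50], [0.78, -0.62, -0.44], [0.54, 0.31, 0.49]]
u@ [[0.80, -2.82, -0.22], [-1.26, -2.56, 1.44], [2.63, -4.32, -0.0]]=[[0.62, -3.13, 0.73], [0.25, 1.29, -1.06], [1.33, -4.43, 0.33]]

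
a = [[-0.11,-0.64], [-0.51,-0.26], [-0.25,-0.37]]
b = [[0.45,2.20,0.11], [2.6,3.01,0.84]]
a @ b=[[-1.71, -2.17, -0.55], [-0.91, -1.90, -0.27], [-1.07, -1.66, -0.34]]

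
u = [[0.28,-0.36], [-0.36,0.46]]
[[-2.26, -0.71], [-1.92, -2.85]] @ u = [[-0.38, 0.49], [0.49, -0.62]]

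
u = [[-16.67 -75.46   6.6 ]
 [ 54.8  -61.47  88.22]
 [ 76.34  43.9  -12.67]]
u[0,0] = -16.67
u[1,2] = 88.22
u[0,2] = 6.6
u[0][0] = -16.67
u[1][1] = -61.47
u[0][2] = 6.6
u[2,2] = -12.67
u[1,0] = 54.8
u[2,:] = [76.34, 43.9, -12.67]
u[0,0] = -16.67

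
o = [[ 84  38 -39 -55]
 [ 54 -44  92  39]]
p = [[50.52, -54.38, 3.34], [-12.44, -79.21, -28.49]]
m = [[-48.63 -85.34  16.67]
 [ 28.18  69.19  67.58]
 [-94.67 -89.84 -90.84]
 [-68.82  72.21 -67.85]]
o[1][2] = 92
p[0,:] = [50.52, -54.38, 3.34]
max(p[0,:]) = 50.52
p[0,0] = 50.52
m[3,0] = -68.82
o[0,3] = -55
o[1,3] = 39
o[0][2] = -39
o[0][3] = -55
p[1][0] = -12.44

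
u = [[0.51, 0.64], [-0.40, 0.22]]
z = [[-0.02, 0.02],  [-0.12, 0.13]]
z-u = [[-0.53,-0.62],[0.28,-0.09]]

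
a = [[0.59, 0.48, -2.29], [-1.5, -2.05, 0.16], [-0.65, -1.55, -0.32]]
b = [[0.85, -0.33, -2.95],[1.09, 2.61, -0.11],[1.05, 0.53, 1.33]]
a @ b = [[-1.38, -0.16, -4.84],[-3.34, -4.77, 4.86],[-2.58, -4.0, 1.66]]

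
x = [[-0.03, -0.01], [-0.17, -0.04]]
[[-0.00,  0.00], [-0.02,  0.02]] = x @ [[0.12, -0.10], [0.04, -0.03]]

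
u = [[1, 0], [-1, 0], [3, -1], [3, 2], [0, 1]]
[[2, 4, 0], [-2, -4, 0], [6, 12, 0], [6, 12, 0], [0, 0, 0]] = u@[[2, 4, 0], [0, 0, 0]]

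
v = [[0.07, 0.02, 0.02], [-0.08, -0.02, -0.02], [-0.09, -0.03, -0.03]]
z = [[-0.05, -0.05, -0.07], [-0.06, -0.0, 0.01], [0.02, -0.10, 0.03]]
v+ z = [[0.02, -0.03, -0.05],  [-0.14, -0.02, -0.01],  [-0.07, -0.13, 0.00]]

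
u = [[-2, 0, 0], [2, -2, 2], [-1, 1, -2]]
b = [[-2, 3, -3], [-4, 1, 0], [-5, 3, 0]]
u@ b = [[4, -6, 6], [-6, 10, -6], [8, -8, 3]]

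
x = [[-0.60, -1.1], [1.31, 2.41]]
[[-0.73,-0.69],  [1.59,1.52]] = x @ [[0.61,0.33], [0.33,0.45]]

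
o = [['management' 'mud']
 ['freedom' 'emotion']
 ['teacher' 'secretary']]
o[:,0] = ['management', 'freedom', 'teacher']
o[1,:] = ['freedom', 'emotion']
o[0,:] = ['management', 'mud']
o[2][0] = 'teacher'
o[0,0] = 'management'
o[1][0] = 'freedom'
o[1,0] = 'freedom'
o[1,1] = 'emotion'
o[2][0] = 'teacher'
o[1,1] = 'emotion'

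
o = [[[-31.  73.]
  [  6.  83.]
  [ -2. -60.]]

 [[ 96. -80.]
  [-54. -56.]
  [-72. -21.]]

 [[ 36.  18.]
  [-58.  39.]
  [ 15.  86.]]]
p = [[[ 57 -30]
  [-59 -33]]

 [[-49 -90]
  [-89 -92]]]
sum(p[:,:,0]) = -140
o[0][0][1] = 73.0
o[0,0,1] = 73.0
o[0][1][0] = 6.0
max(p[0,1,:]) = -33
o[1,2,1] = -21.0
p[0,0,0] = 57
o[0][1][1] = 83.0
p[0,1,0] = -59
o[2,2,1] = 86.0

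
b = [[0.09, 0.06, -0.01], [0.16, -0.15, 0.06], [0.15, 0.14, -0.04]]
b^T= [[0.09, 0.16, 0.15], [0.06, -0.15, 0.14], [-0.01, 0.06, -0.04]]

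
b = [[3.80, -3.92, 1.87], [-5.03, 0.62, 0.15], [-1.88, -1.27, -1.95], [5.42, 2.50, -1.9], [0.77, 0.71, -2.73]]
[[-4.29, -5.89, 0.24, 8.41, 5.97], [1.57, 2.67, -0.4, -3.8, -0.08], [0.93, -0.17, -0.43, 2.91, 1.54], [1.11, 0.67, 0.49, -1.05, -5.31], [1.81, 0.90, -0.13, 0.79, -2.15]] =b @ [[-0.26, -0.41, 0.09, 0.49, -0.16], [0.56, 1.02, 0.07, -1.99, -1.51], [-0.59, -0.18, 0.09, -0.67, 0.35]]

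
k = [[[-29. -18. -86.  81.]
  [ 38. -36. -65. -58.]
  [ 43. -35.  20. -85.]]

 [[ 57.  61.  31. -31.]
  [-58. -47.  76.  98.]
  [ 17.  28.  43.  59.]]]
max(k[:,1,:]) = 98.0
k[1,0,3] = -31.0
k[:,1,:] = [[38.0, -36.0, -65.0, -58.0], [-58.0, -47.0, 76.0, 98.0]]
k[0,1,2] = -65.0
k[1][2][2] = 43.0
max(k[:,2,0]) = 43.0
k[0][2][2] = 20.0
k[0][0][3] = 81.0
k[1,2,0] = 17.0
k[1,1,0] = -58.0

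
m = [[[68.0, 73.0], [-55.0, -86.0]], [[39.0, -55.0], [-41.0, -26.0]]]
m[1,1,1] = -26.0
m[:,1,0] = [-55.0, -41.0]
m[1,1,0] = -41.0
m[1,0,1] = -55.0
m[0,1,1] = -86.0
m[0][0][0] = 68.0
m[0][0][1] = 73.0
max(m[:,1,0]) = -41.0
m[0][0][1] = 73.0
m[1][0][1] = -55.0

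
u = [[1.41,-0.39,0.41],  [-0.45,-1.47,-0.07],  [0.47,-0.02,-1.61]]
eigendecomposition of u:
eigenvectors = [[-0.98, 0.09, -0.12], [0.15, 0.96, 0.07], [-0.15, 0.28, 0.99]]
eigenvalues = [1.53, -1.53, -1.67]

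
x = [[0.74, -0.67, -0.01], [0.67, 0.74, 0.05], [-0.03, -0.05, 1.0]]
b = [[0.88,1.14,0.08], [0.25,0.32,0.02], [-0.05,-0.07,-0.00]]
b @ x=[[1.41, 0.25, 0.13],[0.4, 0.07, 0.03],[-0.08, -0.02, -0.00]]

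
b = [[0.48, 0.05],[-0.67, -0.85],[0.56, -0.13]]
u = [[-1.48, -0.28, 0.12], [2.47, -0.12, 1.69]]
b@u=[[-0.59, -0.14, 0.14], [-1.11, 0.29, -1.52], [-1.15, -0.14, -0.15]]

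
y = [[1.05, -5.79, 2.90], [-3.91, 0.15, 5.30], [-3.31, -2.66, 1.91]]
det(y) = 105.04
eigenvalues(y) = [(5.71+0j), (-1.3+4.09j), (-1.3-4.09j)]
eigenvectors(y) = [[(-0.73+0j), 0.44-0.39j, (0.44+0.39j)], [0.67+0.00j, (0.21-0.47j), 0.21+0.47j], [0.17+0.00j, 0.62+0.00j, (0.62-0j)]]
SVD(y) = [[0.57, -0.77, -0.28], [0.65, 0.63, -0.43], [0.51, 0.07, 0.86]] @ diag([8.38549781646542, 5.749202472453545, 2.1787834451334644]) @ [[-0.43, -0.54, 0.72], [-0.61, 0.76, 0.21], [-0.67, -0.35, -0.66]]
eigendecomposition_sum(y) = [[3.06-0.00j,-2.58-0.00j,-1.26+0.00j], [-2.81+0.00j,(2.37+0j),1.16+0.00j], [(-0.69+0j),0.59+0.00j,0.29+0.00j]] + [[-1.00+0.73j, -1.61+0.50j, 2.08+1.16j], [-0.55+0.93j, -1.11+0.96j, 2.07+0.20j], [(-1.31-0.14j), -1.62-0.75j, 0.81+2.40j]] + [[-1.00-0.73j, -1.61-0.50j, (2.08-1.16j)], [-0.55-0.93j, -1.11-0.96j, (2.07-0.2j)], [(-1.31+0.14j), -1.62+0.75j, (0.81-2.4j)]]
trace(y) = 3.11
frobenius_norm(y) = 10.40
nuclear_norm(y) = 16.31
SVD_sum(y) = [[-2.06, -2.60, 3.45], [-2.33, -2.94, 3.91], [-1.83, -2.30, 3.06]] + [[2.71, -3.40, -0.95], [-2.2, 2.77, 0.77], [-0.24, 0.30, 0.08]] + [[0.40, 0.21, 0.40],[0.63, 0.33, 0.62],[-1.25, -0.65, -1.23]]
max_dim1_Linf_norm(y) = 5.79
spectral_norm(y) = 8.39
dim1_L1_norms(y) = [9.74, 9.36, 7.88]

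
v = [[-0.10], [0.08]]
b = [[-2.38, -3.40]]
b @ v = [[-0.03]]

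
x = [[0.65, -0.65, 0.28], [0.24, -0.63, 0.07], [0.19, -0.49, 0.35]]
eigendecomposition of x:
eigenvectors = [[-0.38, -0.93, -0.71], [-0.83, -0.2, -0.14], [-0.40, -0.31, 0.69]]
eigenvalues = [-0.49, 0.61, 0.25]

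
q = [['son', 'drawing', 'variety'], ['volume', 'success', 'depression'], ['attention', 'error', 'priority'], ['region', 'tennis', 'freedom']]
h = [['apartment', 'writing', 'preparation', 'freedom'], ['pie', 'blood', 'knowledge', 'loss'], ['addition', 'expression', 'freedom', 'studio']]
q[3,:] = ['region', 'tennis', 'freedom']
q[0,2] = 'variety'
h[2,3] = 'studio'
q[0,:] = ['son', 'drawing', 'variety']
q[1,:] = ['volume', 'success', 'depression']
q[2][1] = 'error'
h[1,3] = 'loss'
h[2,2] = 'freedom'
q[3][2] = 'freedom'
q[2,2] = 'priority'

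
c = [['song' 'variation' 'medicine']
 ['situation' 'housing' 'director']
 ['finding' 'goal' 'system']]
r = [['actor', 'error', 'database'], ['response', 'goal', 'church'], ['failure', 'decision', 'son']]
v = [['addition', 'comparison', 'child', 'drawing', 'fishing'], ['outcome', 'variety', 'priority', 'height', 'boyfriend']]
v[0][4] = 'fishing'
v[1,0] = 'outcome'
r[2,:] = ['failure', 'decision', 'son']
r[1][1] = 'goal'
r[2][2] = 'son'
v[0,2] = 'child'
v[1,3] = 'height'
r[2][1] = 'decision'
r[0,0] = 'actor'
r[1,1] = 'goal'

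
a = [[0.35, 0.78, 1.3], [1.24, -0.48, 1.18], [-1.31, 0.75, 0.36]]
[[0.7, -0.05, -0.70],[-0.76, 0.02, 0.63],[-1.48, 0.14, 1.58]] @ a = [[1.10, 0.04, 0.6], [-1.07, -0.13, -0.74], [-2.41, -0.04, -1.19]]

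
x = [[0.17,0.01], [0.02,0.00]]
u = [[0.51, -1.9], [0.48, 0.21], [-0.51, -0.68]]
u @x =[[0.05,0.01], [0.09,0.00], [-0.10,-0.01]]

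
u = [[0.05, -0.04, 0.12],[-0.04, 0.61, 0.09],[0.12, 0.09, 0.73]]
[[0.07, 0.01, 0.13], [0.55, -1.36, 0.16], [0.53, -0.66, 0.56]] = u @[[1.02, 0.14, 1.95], [0.91, -2.12, 0.33], [0.45, -0.67, 0.41]]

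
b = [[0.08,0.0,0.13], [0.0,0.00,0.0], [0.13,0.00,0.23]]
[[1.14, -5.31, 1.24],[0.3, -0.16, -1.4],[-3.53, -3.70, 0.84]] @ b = [[0.25, 0.0, 0.43], [-0.16, 0.00, -0.28], [-0.17, 0.0, -0.27]]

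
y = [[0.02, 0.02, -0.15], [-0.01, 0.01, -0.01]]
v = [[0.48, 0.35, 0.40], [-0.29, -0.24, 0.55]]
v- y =[[0.46, 0.33, 0.55], [-0.28, -0.25, 0.56]]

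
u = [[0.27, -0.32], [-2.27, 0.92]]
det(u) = -0.48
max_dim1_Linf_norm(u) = 2.27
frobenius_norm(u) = 2.48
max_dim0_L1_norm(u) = 2.54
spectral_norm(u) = 2.48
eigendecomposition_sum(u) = [[-0.22, -0.06], [-0.39, -0.10]] + [[0.49,  -0.26], [-1.88,  1.02]]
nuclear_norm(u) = 2.67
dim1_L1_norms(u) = [0.59, 3.19]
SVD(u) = [[-0.15, 0.99], [0.99, 0.15]] @ diag([2.4773719313100333, 0.1929464017731215]) @ [[-0.92, 0.39],[-0.39, -0.92]]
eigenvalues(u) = [-0.32, 1.51]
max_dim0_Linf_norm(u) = 2.27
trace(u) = 1.19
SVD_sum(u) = [[0.34, -0.14], [-2.26, 0.95]] + [[-0.07, -0.18], [-0.01, -0.03]]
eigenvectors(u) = [[-0.48, 0.25],[-0.88, -0.97]]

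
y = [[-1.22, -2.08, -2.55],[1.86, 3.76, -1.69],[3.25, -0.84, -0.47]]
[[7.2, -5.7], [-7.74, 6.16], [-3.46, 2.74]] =y@[[-1.59, 1.26], [-1.61, 1.28], [-0.75, 0.59]]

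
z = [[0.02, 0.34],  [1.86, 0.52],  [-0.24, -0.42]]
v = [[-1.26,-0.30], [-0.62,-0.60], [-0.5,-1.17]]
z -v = [[1.28, 0.64], [2.48, 1.12], [0.26, 0.75]]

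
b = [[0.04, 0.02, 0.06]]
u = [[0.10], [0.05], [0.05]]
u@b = [[0.0, 0.00, 0.01], [0.0, 0.00, 0.0], [0.0, 0.0, 0.0]]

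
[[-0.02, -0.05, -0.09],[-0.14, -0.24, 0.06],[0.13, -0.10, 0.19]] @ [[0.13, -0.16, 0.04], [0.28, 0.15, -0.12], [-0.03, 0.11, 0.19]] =[[-0.01, -0.01, -0.01], [-0.09, -0.01, 0.03], [-0.02, -0.01, 0.05]]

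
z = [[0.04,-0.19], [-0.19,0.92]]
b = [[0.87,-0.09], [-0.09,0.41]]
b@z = [[0.05,-0.25],[-0.08,0.39]]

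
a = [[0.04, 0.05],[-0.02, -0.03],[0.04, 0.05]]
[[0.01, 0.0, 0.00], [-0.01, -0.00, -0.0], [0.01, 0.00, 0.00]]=a @ [[0.03, -0.01, -0.0], [0.18, 0.08, 0.07]]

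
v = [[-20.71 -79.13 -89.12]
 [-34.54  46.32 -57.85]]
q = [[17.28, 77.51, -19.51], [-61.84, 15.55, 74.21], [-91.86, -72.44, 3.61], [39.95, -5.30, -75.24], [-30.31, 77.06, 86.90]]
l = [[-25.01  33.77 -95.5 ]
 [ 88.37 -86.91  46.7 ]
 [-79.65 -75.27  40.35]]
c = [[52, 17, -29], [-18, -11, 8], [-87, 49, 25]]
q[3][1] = -5.3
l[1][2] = 46.7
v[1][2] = -57.85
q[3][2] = -75.24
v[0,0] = -20.71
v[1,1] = 46.32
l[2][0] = -79.65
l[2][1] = -75.27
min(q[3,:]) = -75.24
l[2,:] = [-79.65, -75.27, 40.35]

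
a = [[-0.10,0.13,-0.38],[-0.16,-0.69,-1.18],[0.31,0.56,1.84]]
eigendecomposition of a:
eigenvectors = [[0.25, 0.97, -0.54], [0.45, 0.11, 0.83], [-0.86, -0.20, -0.13]]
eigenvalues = [1.45, -0.01, -0.4]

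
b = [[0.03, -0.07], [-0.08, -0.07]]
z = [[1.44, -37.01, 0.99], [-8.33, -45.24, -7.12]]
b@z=[[0.63, 2.06, 0.53], [0.47, 6.13, 0.42]]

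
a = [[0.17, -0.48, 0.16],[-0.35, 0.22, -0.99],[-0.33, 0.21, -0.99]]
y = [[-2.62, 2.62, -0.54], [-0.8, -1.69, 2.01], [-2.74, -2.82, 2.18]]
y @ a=[[-1.18, 1.72, -2.48], [-0.21, 0.43, -0.44], [-0.20, 1.15, 0.20]]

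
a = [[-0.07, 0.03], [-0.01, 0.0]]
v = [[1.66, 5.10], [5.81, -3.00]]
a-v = [[-1.73, -5.07],[-5.82, 3.00]]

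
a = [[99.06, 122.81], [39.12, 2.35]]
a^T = [[99.06, 39.12], [122.81, 2.35]]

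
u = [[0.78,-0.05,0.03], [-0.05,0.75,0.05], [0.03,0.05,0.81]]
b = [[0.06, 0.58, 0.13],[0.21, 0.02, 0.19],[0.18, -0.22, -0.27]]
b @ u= [[0.02,0.44,0.14], [0.17,0.01,0.16], [0.14,-0.19,-0.22]]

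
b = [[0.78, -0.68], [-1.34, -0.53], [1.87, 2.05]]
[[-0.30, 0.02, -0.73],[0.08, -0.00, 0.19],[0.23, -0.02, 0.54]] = b @ [[-0.16, 0.01, -0.39], [0.26, -0.02, 0.62]]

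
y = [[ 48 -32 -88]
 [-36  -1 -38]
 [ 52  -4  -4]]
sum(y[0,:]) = -72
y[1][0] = -36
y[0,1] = -32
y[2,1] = -4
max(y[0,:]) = 48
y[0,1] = -32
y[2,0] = 52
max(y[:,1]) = -1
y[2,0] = 52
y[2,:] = [52, -4, -4]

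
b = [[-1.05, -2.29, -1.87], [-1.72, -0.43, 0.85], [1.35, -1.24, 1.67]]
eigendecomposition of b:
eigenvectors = [[(-0.78+0j),0.13-0.52j,(0.13+0.52j)], [-0.62+0.00j,0.01+0.47j,(0.01-0.47j)], [(0.07+0j),-0.70+0.00j,-0.70-0.00j]]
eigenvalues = [(-2.7+0j), (1.44+1.83j), (1.44-1.83j)]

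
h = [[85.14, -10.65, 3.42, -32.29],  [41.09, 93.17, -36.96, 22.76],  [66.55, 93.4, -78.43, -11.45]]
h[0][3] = -32.29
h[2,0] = 66.55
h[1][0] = 41.09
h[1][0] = 41.09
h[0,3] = -32.29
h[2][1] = 93.4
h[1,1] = 93.17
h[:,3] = [-32.29, 22.76, -11.45]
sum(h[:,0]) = 192.78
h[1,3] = 22.76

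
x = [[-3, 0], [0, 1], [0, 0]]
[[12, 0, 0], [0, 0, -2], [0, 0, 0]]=x @ [[-4, 0, 0], [0, 0, -2]]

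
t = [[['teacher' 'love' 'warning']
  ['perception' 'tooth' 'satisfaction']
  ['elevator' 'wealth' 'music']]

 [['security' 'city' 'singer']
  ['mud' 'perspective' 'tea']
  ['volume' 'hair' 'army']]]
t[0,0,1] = 'love'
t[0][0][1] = 'love'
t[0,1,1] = 'tooth'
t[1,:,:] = [['security', 'city', 'singer'], ['mud', 'perspective', 'tea'], ['volume', 'hair', 'army']]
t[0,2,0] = 'elevator'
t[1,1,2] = 'tea'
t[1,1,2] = 'tea'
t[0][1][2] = 'satisfaction'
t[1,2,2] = 'army'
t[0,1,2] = 'satisfaction'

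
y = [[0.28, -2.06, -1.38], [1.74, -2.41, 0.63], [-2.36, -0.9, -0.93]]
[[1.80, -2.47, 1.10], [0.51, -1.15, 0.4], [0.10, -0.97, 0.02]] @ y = [[-6.39, 1.25, -5.06],  [-2.80, 1.36, -1.80],  [-1.71, 2.11, -0.77]]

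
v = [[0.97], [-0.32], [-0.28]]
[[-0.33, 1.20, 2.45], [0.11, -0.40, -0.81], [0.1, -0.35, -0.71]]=v @ [[-0.34, 1.24, 2.53]]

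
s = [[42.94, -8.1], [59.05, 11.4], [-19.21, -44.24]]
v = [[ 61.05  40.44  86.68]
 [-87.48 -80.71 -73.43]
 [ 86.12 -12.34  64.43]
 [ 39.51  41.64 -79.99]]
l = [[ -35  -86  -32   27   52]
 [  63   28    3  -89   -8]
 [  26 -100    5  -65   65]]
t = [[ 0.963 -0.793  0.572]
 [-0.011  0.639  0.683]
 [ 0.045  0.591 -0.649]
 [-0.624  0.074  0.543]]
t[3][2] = 0.543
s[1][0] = 59.05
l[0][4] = 52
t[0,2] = 0.572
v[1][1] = -80.71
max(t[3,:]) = 0.543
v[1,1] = -80.71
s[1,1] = 11.4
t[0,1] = -0.793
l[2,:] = [26, -100, 5, -65, 65]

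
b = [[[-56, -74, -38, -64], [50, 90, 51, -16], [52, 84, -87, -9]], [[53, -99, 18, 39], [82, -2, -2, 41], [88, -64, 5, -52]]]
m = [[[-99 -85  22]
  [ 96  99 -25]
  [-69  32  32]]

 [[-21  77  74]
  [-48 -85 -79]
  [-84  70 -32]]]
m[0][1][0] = 96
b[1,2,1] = -64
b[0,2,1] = 84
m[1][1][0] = -48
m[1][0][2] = 74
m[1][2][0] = -84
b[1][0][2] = 18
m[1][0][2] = 74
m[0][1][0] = 96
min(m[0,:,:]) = -99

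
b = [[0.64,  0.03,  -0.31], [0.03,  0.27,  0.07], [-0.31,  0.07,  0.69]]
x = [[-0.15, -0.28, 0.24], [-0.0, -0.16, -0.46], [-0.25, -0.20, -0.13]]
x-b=[[-0.79, -0.31, 0.55], [-0.03, -0.43, -0.53], [0.06, -0.27, -0.82]]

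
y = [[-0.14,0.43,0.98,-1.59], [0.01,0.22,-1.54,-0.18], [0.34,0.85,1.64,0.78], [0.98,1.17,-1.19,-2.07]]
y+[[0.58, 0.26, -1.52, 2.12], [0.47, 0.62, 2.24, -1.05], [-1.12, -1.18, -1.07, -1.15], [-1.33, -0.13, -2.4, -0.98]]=[[0.44, 0.69, -0.54, 0.53],  [0.48, 0.84, 0.70, -1.23],  [-0.78, -0.33, 0.57, -0.37],  [-0.35, 1.04, -3.59, -3.05]]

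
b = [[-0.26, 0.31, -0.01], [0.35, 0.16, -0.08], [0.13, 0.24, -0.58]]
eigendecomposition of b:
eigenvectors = [[0.45, 0.86, -0.17], [0.85, -0.51, 0.19], [0.29, -0.08, 0.97]]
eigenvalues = [0.32, -0.44, -0.56]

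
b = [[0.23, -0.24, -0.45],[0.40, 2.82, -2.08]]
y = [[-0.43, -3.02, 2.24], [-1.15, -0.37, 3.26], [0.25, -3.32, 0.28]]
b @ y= [[0.06, 0.89, -0.39],  [-3.93, 4.65, 9.51]]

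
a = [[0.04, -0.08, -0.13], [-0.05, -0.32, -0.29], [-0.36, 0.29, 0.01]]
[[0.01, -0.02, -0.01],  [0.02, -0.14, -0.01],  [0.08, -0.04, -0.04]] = a @ [[-0.11, 0.38, 0.04],[0.15, 0.33, -0.08],[-0.21, 0.07, 0.1]]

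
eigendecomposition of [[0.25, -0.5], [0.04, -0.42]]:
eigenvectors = [[1.0, 0.62],[0.06, 0.79]]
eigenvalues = [0.22, -0.39]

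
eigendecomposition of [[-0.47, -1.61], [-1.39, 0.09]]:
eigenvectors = [[-0.79, 0.67],[-0.61, -0.75]]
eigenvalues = [-1.71, 1.33]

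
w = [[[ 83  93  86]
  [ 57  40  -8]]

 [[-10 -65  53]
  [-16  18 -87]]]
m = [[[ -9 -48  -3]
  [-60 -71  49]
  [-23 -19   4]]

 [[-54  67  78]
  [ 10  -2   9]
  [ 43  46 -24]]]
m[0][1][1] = -71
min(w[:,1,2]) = -87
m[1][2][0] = 43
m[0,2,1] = -19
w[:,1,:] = [[57, 40, -8], [-16, 18, -87]]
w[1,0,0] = -10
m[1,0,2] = 78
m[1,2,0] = 43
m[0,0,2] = -3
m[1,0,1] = 67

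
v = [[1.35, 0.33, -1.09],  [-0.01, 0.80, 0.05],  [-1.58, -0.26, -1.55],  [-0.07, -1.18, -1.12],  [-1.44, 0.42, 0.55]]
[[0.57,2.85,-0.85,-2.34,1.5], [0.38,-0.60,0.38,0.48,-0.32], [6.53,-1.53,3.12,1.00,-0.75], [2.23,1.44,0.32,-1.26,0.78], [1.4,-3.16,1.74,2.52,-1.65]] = v @ [[-1.76, 1.74, -1.34, -1.35, 0.9], [0.61, -0.69, 0.5, 0.54, -0.36], [-2.52, -0.67, -0.73, 0.64, -0.37]]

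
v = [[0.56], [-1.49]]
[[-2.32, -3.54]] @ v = [[3.98]]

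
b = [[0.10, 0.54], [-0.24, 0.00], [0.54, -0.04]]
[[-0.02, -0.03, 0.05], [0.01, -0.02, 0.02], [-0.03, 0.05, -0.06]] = b@ [[-0.05, 0.09, -0.10],  [-0.03, -0.07, 0.11]]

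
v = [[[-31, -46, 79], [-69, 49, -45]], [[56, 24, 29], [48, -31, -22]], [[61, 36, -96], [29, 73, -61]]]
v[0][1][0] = -69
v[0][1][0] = -69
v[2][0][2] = -96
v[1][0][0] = 56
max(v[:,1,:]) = 73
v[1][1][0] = 48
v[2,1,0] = 29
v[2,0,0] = 61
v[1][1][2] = -22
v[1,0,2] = 29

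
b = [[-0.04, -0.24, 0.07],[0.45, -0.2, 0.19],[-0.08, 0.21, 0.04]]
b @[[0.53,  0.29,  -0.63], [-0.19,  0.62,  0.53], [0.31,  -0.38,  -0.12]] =[[0.05, -0.19, -0.11], [0.34, -0.07, -0.41], [-0.07, 0.09, 0.16]]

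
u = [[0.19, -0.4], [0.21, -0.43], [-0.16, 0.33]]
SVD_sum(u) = [[0.19, -0.40], [0.21, -0.43], [-0.16, 0.33]] + [[-0.0,-0.00], [0.0,0.00], [-0.0,-0.00]]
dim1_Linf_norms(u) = [0.4, 0.43, 0.33]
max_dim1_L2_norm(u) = 0.48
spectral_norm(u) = 0.75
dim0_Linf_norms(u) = [0.21, 0.43]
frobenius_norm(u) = 0.75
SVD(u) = [[-0.59, 0.78], [-0.64, -0.60], [0.49, 0.17]] @ diag([0.7480555325367741, 0.003594473692122004]) @ [[-0.43, 0.9], [-0.9, -0.43]]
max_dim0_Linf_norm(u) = 0.43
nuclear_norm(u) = 0.75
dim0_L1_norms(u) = [0.56, 1.16]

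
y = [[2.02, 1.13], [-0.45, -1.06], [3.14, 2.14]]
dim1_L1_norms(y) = [3.15, 1.51, 5.28]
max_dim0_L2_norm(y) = 3.76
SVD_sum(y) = [[1.9,1.31],  [-0.8,-0.55],  [3.13,2.16]] + [[0.12,  -0.18],[0.35,  -0.51],[0.01,  -0.02]]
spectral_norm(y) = 4.55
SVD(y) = [[-0.51, -0.33], [0.21, -0.94], [-0.84, -0.04]] @ diag([4.549112571503717, 0.6543506795188948]) @ [[-0.82, -0.57], [-0.57, 0.82]]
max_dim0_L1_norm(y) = 5.61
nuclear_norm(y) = 5.20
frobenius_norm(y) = 4.60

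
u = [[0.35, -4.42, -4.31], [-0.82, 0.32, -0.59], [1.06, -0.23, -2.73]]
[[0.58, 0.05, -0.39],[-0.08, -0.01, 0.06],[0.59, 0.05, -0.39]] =u @ [[0.20, 0.02, -0.14], [0.02, 0.0, -0.01], [-0.14, -0.01, 0.09]]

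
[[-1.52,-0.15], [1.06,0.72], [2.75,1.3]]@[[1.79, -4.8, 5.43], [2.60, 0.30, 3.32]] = [[-3.11,7.25,-8.75], [3.77,-4.87,8.15], [8.30,-12.81,19.25]]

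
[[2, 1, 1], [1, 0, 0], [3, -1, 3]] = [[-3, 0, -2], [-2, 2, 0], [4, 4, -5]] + [[5, 1, 3], [3, -2, 0], [-1, -5, 8]]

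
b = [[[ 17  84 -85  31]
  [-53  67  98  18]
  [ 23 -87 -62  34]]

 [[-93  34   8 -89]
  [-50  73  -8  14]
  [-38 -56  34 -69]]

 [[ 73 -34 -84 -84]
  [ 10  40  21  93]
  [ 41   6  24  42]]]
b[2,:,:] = [[73, -34, -84, -84], [10, 40, 21, 93], [41, 6, 24, 42]]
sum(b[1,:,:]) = -240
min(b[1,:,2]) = -8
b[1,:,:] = [[-93, 34, 8, -89], [-50, 73, -8, 14], [-38, -56, 34, -69]]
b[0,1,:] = [-53, 67, 98, 18]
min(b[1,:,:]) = -93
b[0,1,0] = -53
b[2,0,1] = -34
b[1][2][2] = 34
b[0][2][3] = 34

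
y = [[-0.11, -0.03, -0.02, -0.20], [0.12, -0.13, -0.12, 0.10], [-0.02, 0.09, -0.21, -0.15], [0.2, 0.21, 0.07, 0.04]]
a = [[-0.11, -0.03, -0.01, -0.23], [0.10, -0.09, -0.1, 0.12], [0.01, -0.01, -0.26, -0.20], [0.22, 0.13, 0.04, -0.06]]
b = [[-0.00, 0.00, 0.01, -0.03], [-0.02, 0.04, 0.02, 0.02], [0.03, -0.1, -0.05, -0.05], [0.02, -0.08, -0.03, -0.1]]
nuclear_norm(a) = 0.97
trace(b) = -0.11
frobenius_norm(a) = 0.54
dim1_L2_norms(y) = [0.23, 0.24, 0.27, 0.3]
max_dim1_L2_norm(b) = 0.13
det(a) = 0.00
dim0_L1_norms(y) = [0.45, 0.46, 0.42, 0.49]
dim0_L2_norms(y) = [0.26, 0.26, 0.25, 0.27]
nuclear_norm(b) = 0.25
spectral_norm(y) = 0.36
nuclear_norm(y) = 0.96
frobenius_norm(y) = 0.52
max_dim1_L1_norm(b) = 0.23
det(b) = -0.00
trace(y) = -0.41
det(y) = 0.00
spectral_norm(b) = 0.19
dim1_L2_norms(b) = [0.03, 0.05, 0.13, 0.13]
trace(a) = -0.52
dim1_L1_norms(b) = [0.04, 0.1, 0.23, 0.23]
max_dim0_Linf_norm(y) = 0.21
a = b + y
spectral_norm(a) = 0.38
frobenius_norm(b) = 0.19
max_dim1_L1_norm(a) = 0.48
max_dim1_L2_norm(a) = 0.33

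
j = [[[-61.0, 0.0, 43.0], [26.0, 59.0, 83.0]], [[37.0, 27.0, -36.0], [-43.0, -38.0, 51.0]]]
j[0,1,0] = 26.0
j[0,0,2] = 43.0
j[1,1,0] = -43.0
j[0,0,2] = 43.0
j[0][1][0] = 26.0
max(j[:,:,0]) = 37.0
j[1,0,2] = -36.0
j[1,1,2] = 51.0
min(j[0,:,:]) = -61.0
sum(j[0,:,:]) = 150.0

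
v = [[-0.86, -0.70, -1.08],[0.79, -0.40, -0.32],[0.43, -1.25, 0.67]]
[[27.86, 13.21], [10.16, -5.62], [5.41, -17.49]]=v@[[-0.65, -8.02],[-13.43, 6.01],[-16.57, -9.74]]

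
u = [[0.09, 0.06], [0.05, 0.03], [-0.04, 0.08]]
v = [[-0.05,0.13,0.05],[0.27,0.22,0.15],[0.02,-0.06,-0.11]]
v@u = [[0.00, 0.0],[0.03, 0.03],[0.00, -0.01]]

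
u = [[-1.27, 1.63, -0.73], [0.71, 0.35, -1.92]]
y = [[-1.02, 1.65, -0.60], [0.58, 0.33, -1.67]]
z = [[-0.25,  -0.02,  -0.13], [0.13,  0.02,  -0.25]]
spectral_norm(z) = 0.28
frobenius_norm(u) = 3.02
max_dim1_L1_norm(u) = 3.63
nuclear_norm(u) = 4.24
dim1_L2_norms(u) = [2.19, 2.08]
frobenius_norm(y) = 2.71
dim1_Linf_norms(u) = [1.63, 1.92]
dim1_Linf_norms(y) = [1.65, 1.67]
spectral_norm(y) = 2.18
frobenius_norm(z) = 0.40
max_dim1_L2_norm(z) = 0.28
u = y + z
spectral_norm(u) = 2.38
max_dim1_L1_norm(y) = 3.27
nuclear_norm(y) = 3.80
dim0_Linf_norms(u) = [1.27, 1.63, 1.92]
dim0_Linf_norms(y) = [1.02, 1.65, 1.67]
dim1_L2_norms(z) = [0.28, 0.28]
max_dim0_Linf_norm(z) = 0.25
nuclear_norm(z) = 0.56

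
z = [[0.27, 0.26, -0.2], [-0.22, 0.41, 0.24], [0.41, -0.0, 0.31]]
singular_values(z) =[0.54, 0.51, 0.4]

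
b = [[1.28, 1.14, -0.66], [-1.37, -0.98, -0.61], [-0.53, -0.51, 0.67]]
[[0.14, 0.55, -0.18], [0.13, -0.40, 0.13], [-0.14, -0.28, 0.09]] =b @ [[-0.08, 0.21, 0.01], [0.10, 0.18, -0.16], [-0.2, -0.11, 0.02]]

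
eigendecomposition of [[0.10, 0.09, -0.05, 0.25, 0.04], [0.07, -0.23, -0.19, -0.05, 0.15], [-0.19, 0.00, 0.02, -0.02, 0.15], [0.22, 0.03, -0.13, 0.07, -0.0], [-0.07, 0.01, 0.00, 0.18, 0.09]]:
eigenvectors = [[(0.68+0j), (-0.29+0j), -0.45+0.02j, -0.45-0.02j, (0.21+0j)], [(0.17+0j), (0.94+0j), (0.1-0.07j), 0.10+0.07j, (-0.81+0j)], [-0.30+0.00j, -0.14+0.00j, -0.71+0.00j, -0.71-0.00j, (0.48+0j)], [0.61+0.00j, (0.06+0j), 0.07-0.02j, 0.07+0.02j, (0.23+0j)], [(0.22+0j), (-0.12+0j), (-0.51-0.11j), -0.51+0.11j, (-0.1+0j)]]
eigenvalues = [(0.38+0j), (-0.25+0j), (0.01+0.03j), (0.01-0.03j), (-0.1+0j)]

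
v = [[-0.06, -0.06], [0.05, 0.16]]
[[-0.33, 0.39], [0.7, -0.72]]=v @ [[1.78,-2.83],[3.79,-3.62]]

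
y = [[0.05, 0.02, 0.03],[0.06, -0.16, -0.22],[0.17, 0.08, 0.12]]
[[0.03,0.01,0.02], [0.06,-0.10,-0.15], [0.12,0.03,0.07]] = y@[[0.74,  -0.07,  -0.04], [-0.07,  0.65,  -0.06], [-0.04,  -0.06,  0.70]]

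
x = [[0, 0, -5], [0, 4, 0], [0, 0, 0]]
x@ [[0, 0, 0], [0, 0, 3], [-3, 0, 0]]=[[15, 0, 0], [0, 0, 12], [0, 0, 0]]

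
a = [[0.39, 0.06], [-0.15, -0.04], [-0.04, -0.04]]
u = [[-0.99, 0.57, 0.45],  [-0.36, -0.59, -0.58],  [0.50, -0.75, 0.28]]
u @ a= [[-0.49, -0.10],[-0.03, 0.03],[0.30, 0.05]]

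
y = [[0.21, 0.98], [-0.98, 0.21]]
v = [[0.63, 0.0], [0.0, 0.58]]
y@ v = [[0.13, 0.57], [-0.62, 0.12]]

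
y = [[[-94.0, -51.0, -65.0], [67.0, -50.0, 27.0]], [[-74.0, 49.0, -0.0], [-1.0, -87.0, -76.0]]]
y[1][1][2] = -76.0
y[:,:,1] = [[-51.0, -50.0], [49.0, -87.0]]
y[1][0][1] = 49.0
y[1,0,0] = -74.0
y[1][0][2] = -0.0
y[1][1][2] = -76.0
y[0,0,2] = -65.0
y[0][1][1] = -50.0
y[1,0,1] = 49.0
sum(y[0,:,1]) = -101.0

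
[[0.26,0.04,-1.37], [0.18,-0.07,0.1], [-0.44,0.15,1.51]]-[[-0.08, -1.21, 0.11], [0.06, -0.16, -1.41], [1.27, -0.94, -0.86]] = [[0.34,1.25,-1.48], [0.12,0.09,1.51], [-1.71,1.09,2.37]]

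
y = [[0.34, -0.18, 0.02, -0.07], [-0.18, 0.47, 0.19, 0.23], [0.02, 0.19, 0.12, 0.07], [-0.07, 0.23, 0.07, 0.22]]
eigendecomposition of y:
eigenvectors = [[0.4, -0.87, 0.28, 0.07], [-0.77, -0.20, 0.53, -0.29], [-0.27, -0.4, -0.77, -0.42], [-0.42, -0.19, -0.22, 0.86]]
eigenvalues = [0.75, 0.29, 0.0, 0.1]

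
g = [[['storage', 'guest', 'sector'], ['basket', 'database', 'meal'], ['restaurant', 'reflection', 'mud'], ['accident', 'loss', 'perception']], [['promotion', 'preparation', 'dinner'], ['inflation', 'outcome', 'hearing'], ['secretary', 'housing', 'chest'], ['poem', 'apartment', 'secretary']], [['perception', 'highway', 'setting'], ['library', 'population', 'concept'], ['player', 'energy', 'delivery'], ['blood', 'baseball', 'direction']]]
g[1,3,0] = 'poem'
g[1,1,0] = 'inflation'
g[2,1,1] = 'population'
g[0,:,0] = ['storage', 'basket', 'restaurant', 'accident']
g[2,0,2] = 'setting'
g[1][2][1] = 'housing'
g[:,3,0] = ['accident', 'poem', 'blood']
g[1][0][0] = 'promotion'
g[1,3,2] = 'secretary'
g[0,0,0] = 'storage'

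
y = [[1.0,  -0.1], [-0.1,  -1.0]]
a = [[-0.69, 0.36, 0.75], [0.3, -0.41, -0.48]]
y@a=[[-0.72, 0.4, 0.8], [-0.23, 0.37, 0.40]]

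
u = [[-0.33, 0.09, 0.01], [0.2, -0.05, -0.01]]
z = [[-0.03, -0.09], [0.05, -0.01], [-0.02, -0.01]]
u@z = [[0.01,0.03], [-0.01,-0.02]]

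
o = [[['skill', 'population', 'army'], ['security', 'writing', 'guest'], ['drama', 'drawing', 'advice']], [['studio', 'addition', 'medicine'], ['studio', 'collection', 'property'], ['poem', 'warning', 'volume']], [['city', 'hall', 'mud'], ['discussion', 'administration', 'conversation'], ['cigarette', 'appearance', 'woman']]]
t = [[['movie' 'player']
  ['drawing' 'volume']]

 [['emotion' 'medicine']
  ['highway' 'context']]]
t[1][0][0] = 'emotion'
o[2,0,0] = 'city'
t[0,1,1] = 'volume'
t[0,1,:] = ['drawing', 'volume']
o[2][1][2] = 'conversation'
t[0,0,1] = 'player'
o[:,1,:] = [['security', 'writing', 'guest'], ['studio', 'collection', 'property'], ['discussion', 'administration', 'conversation']]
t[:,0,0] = ['movie', 'emotion']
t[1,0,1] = 'medicine'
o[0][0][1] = 'population'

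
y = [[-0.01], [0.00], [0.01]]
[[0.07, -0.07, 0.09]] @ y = [[0.0]]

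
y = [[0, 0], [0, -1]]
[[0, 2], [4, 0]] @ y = [[0, -2], [0, 0]]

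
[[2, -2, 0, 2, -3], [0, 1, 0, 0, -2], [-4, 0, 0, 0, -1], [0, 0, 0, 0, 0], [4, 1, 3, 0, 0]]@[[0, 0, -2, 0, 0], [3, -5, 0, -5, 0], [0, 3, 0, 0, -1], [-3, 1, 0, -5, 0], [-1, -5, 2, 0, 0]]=[[-9, 27, -10, 0, 0], [5, 5, -4, -5, 0], [1, 5, 6, 0, 0], [0, 0, 0, 0, 0], [3, 4, -8, -5, -3]]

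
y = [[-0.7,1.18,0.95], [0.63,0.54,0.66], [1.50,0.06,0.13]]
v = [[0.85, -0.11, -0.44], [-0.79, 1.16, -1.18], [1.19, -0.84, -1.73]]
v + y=[[0.15, 1.07, 0.51], [-0.16, 1.70, -0.52], [2.69, -0.78, -1.6]]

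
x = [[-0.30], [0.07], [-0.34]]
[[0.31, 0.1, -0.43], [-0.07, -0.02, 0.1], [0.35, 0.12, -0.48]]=x @ [[-1.02, -0.35, 1.42]]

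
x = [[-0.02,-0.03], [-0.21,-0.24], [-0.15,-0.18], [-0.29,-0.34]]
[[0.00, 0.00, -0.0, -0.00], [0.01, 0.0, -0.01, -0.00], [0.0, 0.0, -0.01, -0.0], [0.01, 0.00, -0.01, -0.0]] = x@[[0.04, 0.00, -0.07, -0.03], [-0.06, 0.00, 0.09, 0.04]]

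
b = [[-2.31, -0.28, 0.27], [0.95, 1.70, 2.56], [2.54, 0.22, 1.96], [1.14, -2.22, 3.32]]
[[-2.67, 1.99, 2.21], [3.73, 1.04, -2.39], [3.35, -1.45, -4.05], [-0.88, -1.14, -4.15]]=b @ [[1.03, -0.89, -1.07], [1.27, 0.58, 0.26], [0.23, 0.35, -0.71]]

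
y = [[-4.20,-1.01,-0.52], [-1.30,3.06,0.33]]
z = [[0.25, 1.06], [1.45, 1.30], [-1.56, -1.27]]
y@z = [[-1.7,-5.1], [3.60,2.18]]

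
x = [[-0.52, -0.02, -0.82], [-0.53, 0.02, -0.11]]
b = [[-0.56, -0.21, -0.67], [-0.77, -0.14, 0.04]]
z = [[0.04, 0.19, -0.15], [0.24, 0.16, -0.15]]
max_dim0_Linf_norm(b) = 0.77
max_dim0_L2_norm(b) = 0.95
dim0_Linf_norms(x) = [0.53, 0.02, 0.82]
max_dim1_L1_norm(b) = 1.44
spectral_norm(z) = 0.39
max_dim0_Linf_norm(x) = 0.82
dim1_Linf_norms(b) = [0.67, 0.77]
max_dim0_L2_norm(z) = 0.25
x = b + z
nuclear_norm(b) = 1.59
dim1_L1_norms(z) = [0.38, 0.55]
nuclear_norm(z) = 0.51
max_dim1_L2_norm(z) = 0.33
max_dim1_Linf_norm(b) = 0.77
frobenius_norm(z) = 0.41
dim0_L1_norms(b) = [1.33, 0.35, 0.71]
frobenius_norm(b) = 1.19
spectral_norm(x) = 1.05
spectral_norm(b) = 1.07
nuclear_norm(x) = 1.41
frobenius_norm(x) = 1.11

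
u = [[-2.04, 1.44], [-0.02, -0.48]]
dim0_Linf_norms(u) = [2.04, 1.44]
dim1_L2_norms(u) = [2.5, 0.48]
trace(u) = -2.52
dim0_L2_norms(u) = [2.04, 1.52]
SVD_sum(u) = [[-2.01, 1.47], [0.22, -0.16]] + [[-0.03, -0.03], [-0.24, -0.32]]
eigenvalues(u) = [-2.02, -0.5]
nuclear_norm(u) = 2.91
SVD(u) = [[-0.99, 0.11], [0.11, 0.99]] @ diag([2.51094482392482, 0.40144251295192157]) @ [[0.81,-0.59], [-0.59,-0.81]]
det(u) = 1.01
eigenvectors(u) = [[-1.00,-0.68], [-0.01,-0.73]]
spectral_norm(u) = 2.51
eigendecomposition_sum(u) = [[-2.05, 1.91],[-0.03, 0.02]] + [[0.01, -0.47], [0.01, -0.5]]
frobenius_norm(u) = 2.54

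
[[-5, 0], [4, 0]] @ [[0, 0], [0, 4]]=[[0, 0], [0, 0]]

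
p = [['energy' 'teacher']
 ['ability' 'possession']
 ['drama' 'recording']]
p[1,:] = ['ability', 'possession']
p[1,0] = 'ability'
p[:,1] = ['teacher', 'possession', 'recording']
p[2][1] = 'recording'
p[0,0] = 'energy'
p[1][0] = 'ability'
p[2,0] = 'drama'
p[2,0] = 'drama'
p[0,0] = 'energy'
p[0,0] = 'energy'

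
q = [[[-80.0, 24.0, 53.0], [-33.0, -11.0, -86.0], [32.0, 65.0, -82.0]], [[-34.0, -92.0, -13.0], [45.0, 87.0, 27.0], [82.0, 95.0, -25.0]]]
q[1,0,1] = -92.0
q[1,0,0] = -34.0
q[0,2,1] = 65.0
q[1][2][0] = 82.0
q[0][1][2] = -86.0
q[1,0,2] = -13.0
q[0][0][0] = -80.0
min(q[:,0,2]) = -13.0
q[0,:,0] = [-80.0, -33.0, 32.0]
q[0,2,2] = -82.0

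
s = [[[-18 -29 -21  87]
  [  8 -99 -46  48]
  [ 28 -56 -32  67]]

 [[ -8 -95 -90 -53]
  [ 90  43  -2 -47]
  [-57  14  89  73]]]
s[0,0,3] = 87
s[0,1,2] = -46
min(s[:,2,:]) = -57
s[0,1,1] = -99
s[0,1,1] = -99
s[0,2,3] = 67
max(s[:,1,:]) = 90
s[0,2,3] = 67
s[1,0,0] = -8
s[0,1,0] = 8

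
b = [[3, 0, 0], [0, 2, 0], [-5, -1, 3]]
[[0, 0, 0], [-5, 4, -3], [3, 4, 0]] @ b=[[0, 0, 0], [0, 11, -9], [9, 8, 0]]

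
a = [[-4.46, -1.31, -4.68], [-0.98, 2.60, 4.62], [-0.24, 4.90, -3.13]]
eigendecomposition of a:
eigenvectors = [[0.32+0.00j, (-0.96+0j), -0.96-0.00j], [-0.82+0.00j, (-0.01-0.12j), (-0.01+0.12j)], [-0.47+0.00j, (-0.17+0.2j), -0.17-0.20j]]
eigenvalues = [(5.62+0j), (-5.31+0.84j), (-5.31-0.84j)]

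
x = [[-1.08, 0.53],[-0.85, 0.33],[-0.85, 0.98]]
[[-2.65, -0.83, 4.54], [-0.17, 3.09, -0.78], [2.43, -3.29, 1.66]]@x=[[-0.29, 2.77], [-1.78, 0.17], [-1.24, 1.83]]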